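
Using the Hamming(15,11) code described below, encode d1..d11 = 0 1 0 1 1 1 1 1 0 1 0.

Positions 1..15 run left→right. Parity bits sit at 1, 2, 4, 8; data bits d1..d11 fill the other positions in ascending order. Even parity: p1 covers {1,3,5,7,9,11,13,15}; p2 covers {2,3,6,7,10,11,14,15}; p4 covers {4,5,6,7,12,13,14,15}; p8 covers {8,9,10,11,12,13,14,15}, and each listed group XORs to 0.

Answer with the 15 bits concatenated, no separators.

Place data at non-parity positions: p1 p2 0 p4 1 0 1 p8 1 1 1 1 0 1 0
p1 (pos 1,3,5,7,9,11,13,15): XOR of data positions = 0⊕1⊕1⊕1⊕1⊕0⊕0 = 0
p2 (pos 2,3,6,7,10,11,14,15): XOR of data positions = 0⊕0⊕1⊕1⊕1⊕1⊕0 = 0
p4 (pos 4,5,6,7,12,13,14,15): XOR of data positions = 1⊕0⊕1⊕1⊕0⊕1⊕0 = 0
p8 (pos 8,9,10,11,12,13,14,15): XOR of data positions = 1⊕1⊕1⊕1⊕0⊕1⊕0 = 1
Codeword: 000010111111010

000010111111010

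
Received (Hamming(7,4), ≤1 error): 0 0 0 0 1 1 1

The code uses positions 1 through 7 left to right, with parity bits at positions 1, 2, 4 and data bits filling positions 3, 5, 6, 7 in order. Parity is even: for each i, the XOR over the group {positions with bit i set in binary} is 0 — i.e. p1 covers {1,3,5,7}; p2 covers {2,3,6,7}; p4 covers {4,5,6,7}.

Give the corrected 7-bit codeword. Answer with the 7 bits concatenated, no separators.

0001111

s1 (pos 1,3,5,7): 0⊕0⊕1⊕1 = 0
s2 (pos 2,3,6,7): 0⊕0⊕1⊕1 = 0
s4 (pos 4,5,6,7): 0⊕1⊕1⊕1 = 1
Syndrome s4…s1 = 100 → error at position 4.
Flip position 4: 0000111 → 0001111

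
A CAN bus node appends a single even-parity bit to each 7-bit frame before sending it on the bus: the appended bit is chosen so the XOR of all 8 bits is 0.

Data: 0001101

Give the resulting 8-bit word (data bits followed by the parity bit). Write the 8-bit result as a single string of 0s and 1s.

XOR of the 7 data bits: 0⊕0⊕0⊕1⊕1⊕0⊕1 = 1
Parity bit = 1 (so all 8 bits XOR to 0).

00011011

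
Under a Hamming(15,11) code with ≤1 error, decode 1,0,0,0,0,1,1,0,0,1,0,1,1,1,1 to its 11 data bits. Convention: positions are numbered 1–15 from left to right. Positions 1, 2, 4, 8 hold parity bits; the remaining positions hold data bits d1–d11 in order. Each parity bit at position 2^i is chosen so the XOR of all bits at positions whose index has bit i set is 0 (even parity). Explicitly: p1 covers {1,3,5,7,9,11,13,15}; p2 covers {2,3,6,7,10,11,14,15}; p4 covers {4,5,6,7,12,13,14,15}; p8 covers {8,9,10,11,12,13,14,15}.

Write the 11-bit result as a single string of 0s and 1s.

s1 (pos 1,3,5,7,9,11,13,15): 1⊕0⊕0⊕1⊕0⊕0⊕1⊕1 = 0
s2 (pos 2,3,6,7,10,11,14,15): 0⊕0⊕1⊕1⊕1⊕0⊕1⊕1 = 1
s4 (pos 4,5,6,7,12,13,14,15): 0⊕0⊕1⊕1⊕1⊕1⊕1⊕1 = 0
s8 (pos 8,9,10,11,12,13,14,15): 0⊕0⊕1⊕0⊕1⊕1⊕1⊕1 = 1
Syndrome s8…s1 = 1010 → error at position 10.
Flip position 10: 100001100101111 → 100001100001111
Read data bits from positions 3,5,6,7,9,10,11,12,13,14,15: 00110001111

00110001111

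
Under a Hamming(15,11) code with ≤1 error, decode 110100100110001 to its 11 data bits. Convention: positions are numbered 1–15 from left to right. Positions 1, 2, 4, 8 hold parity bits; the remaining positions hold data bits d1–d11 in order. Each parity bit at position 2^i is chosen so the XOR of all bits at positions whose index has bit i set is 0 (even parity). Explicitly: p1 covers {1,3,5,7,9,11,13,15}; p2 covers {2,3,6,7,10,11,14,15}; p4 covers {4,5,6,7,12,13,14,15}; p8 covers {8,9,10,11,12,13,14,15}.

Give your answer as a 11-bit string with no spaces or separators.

00010110011

s1 (pos 1,3,5,7,9,11,13,15): 1⊕0⊕0⊕1⊕0⊕1⊕0⊕1 = 0
s2 (pos 2,3,6,7,10,11,14,15): 1⊕0⊕0⊕1⊕1⊕1⊕0⊕1 = 1
s4 (pos 4,5,6,7,12,13,14,15): 1⊕0⊕0⊕1⊕0⊕0⊕0⊕1 = 1
s8 (pos 8,9,10,11,12,13,14,15): 0⊕0⊕1⊕1⊕0⊕0⊕0⊕1 = 1
Syndrome s8…s1 = 1110 → error at position 14.
Flip position 14: 110100100110001 → 110100100110011
Read data bits from positions 3,5,6,7,9,10,11,12,13,14,15: 00010110011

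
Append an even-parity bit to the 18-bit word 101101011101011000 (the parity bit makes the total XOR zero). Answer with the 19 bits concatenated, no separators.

XOR of the 18 data bits: 1⊕0⊕1⊕1⊕0⊕1⊕0⊕1⊕1⊕1⊕0⊕1⊕0⊕1⊕1⊕0⊕0⊕0 = 0
Parity bit = 0 (so all 19 bits XOR to 0).

1011010111010110000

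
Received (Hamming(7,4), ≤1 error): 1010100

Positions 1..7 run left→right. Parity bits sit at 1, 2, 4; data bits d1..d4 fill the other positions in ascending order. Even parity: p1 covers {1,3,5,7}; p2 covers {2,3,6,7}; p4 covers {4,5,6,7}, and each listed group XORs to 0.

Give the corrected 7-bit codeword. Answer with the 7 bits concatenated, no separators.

1010101

s1 (pos 1,3,5,7): 1⊕1⊕1⊕0 = 1
s2 (pos 2,3,6,7): 0⊕1⊕0⊕0 = 1
s4 (pos 4,5,6,7): 0⊕1⊕0⊕0 = 1
Syndrome s4…s1 = 111 → error at position 7.
Flip position 7: 1010100 → 1010101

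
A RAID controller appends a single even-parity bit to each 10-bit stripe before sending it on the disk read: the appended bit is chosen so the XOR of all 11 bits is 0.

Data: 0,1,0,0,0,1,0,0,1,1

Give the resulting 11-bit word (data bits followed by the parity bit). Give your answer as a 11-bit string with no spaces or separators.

01000100110

XOR of the 10 data bits: 0⊕1⊕0⊕0⊕0⊕1⊕0⊕0⊕1⊕1 = 0
Parity bit = 0 (so all 11 bits XOR to 0).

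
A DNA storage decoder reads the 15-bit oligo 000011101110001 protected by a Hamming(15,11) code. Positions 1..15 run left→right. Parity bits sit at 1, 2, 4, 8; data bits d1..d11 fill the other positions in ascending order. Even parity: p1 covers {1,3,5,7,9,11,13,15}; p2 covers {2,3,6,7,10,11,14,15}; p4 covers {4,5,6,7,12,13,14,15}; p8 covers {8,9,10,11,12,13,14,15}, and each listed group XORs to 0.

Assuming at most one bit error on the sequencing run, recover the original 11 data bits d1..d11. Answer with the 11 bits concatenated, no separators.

11111110001

s1 (pos 1,3,5,7,9,11,13,15): 0⊕0⊕1⊕1⊕1⊕1⊕0⊕1 = 1
s2 (pos 2,3,6,7,10,11,14,15): 0⊕0⊕1⊕1⊕1⊕1⊕0⊕1 = 1
s4 (pos 4,5,6,7,12,13,14,15): 0⊕1⊕1⊕1⊕0⊕0⊕0⊕1 = 0
s8 (pos 8,9,10,11,12,13,14,15): 0⊕1⊕1⊕1⊕0⊕0⊕0⊕1 = 0
Syndrome s8…s1 = 0011 → error at position 3.
Flip position 3: 000011101110001 → 001011101110001
Read data bits from positions 3,5,6,7,9,10,11,12,13,14,15: 11111110001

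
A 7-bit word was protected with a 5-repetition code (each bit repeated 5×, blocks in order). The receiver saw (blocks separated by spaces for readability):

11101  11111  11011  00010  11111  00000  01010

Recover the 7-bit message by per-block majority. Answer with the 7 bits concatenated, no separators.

1110100

Block 1 (11101): 4 ones → 1
Block 2 (11111): 5 ones → 1
Block 3 (11011): 4 ones → 1
Block 4 (00010): 1 one → 0
Block 5 (11111): 5 ones → 1
Block 6 (00000): 0 ones → 0
Block 7 (01010): 2 ones → 0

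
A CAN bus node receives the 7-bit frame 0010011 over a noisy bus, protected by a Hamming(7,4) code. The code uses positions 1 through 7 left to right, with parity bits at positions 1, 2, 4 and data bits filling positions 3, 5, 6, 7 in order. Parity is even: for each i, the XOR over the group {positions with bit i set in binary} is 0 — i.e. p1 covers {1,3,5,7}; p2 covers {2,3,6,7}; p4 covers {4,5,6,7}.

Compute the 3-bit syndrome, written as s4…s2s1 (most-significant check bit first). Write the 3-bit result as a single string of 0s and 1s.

010

s1 (pos 1,3,5,7): 0⊕1⊕0⊕1 = 0
s2 (pos 2,3,6,7): 0⊕1⊕1⊕1 = 1
s4 (pos 4,5,6,7): 0⊕0⊕1⊕1 = 0
Syndrome s4…s1 = 010 → error at position 2.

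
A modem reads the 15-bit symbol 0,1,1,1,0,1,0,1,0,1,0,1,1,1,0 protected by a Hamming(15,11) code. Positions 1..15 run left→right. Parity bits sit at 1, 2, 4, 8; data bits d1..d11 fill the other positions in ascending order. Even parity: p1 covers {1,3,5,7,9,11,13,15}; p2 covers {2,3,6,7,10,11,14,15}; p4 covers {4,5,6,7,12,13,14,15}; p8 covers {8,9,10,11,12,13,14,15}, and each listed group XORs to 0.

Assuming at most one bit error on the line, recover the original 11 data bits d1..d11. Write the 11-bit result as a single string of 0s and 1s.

10100101100

s1 (pos 1,3,5,7,9,11,13,15): 0⊕1⊕0⊕0⊕0⊕0⊕1⊕0 = 0
s2 (pos 2,3,6,7,10,11,14,15): 1⊕1⊕1⊕0⊕1⊕0⊕1⊕0 = 1
s4 (pos 4,5,6,7,12,13,14,15): 1⊕0⊕1⊕0⊕1⊕1⊕1⊕0 = 1
s8 (pos 8,9,10,11,12,13,14,15): 1⊕0⊕1⊕0⊕1⊕1⊕1⊕0 = 1
Syndrome s8…s1 = 1110 → error at position 14.
Flip position 14: 011101010101110 → 011101010101100
Read data bits from positions 3,5,6,7,9,10,11,12,13,14,15: 10100101100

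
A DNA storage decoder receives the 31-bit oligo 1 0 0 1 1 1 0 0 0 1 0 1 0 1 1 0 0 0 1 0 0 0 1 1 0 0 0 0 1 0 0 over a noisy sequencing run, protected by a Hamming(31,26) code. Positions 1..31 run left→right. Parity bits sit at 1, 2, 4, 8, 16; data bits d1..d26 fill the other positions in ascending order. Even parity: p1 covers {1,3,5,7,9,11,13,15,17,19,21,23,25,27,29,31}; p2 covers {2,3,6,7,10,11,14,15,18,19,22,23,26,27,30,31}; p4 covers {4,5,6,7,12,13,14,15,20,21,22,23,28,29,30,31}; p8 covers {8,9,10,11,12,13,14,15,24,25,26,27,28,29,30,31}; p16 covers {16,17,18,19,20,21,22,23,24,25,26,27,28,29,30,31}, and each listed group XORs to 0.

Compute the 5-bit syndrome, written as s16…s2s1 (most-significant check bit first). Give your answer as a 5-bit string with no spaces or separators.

s1 (pos 1,3,5,7,9,11,13,15,17,19,21,23,25,27,29,31): 1⊕0⊕1⊕0⊕0⊕0⊕0⊕1⊕0⊕1⊕0⊕1⊕0⊕0⊕1⊕0 = 0
s2 (pos 2,3,6,7,10,11,14,15,18,19,22,23,26,27,30,31): 0⊕0⊕1⊕0⊕1⊕0⊕1⊕1⊕0⊕1⊕0⊕1⊕0⊕0⊕0⊕0 = 0
s4 (pos 4,5,6,7,12,13,14,15,20,21,22,23,28,29,30,31): 1⊕1⊕1⊕0⊕1⊕0⊕1⊕1⊕0⊕0⊕0⊕1⊕0⊕1⊕0⊕0 = 0
s8 (pos 8,9,10,11,12,13,14,15,24,25,26,27,28,29,30,31): 0⊕0⊕1⊕0⊕1⊕0⊕1⊕1⊕1⊕0⊕0⊕0⊕0⊕1⊕0⊕0 = 0
s16 (pos 16,17,18,19,20,21,22,23,24,25,26,27,28,29,30,31): 0⊕0⊕0⊕1⊕0⊕0⊕0⊕1⊕1⊕0⊕0⊕0⊕0⊕1⊕0⊕0 = 0
Syndrome s16…s1 = 00000 → no error.

00000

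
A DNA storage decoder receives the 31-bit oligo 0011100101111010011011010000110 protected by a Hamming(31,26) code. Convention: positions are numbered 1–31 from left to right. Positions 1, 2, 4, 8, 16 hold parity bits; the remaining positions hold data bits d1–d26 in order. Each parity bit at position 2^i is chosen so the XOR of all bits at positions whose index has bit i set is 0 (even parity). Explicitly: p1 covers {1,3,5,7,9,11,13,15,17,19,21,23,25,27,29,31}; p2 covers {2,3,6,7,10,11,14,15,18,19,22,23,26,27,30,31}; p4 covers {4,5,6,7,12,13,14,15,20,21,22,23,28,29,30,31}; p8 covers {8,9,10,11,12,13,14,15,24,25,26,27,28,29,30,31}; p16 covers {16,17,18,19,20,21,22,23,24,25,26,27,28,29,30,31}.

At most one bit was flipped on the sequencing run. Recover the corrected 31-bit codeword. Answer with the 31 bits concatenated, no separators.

s1 (pos 1,3,5,7,9,11,13,15,17,19,21,23,25,27,29,31): 0⊕1⊕1⊕0⊕0⊕1⊕1⊕1⊕0⊕1⊕1⊕0⊕0⊕0⊕1⊕0 = 0
s2 (pos 2,3,6,7,10,11,14,15,18,19,22,23,26,27,30,31): 0⊕1⊕0⊕0⊕1⊕1⊕0⊕1⊕1⊕1⊕1⊕0⊕0⊕0⊕1⊕0 = 0
s4 (pos 4,5,6,7,12,13,14,15,20,21,22,23,28,29,30,31): 1⊕1⊕0⊕0⊕1⊕1⊕0⊕1⊕0⊕1⊕1⊕0⊕0⊕1⊕1⊕0 = 1
s8 (pos 8,9,10,11,12,13,14,15,24,25,26,27,28,29,30,31): 1⊕0⊕1⊕1⊕1⊕1⊕0⊕1⊕1⊕0⊕0⊕0⊕0⊕1⊕1⊕0 = 1
s16 (pos 16,17,18,19,20,21,22,23,24,25,26,27,28,29,30,31): 0⊕0⊕1⊕1⊕0⊕1⊕1⊕0⊕1⊕0⊕0⊕0⊕0⊕1⊕1⊕0 = 1
Syndrome s16…s1 = 11100 → error at position 28.
Flip position 28: 0011100101111010011011010000110 → 0011100101111010011011010001110

0011100101111010011011010001110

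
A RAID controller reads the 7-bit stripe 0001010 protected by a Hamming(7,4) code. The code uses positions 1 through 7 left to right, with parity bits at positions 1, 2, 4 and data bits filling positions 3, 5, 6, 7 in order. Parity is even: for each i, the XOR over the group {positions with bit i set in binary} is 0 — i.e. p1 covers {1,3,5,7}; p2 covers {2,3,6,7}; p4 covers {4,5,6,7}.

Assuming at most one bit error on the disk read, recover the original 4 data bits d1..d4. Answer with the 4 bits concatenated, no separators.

0010

s1 (pos 1,3,5,7): 0⊕0⊕0⊕0 = 0
s2 (pos 2,3,6,7): 0⊕0⊕1⊕0 = 1
s4 (pos 4,5,6,7): 1⊕0⊕1⊕0 = 0
Syndrome s4…s1 = 010 → error at position 2.
Flip position 2: 0001010 → 0101010
Read data bits from positions 3,5,6,7: 0010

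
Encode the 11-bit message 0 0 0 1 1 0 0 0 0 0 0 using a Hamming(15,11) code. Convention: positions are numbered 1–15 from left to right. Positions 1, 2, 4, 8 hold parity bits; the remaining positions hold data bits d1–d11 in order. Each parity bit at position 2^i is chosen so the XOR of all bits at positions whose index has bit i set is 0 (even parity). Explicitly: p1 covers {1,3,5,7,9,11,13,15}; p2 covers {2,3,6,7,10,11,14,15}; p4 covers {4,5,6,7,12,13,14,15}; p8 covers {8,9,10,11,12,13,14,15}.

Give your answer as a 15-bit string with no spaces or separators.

Place data at non-parity positions: p1 p2 0 p4 0 0 1 p8 1 0 0 0 0 0 0
p1 (pos 1,3,5,7,9,11,13,15): XOR of data positions = 0⊕0⊕1⊕1⊕0⊕0⊕0 = 0
p2 (pos 2,3,6,7,10,11,14,15): XOR of data positions = 0⊕0⊕1⊕0⊕0⊕0⊕0 = 1
p4 (pos 4,5,6,7,12,13,14,15): XOR of data positions = 0⊕0⊕1⊕0⊕0⊕0⊕0 = 1
p8 (pos 8,9,10,11,12,13,14,15): XOR of data positions = 1⊕0⊕0⊕0⊕0⊕0⊕0 = 1
Codeword: 010100111000000

010100111000000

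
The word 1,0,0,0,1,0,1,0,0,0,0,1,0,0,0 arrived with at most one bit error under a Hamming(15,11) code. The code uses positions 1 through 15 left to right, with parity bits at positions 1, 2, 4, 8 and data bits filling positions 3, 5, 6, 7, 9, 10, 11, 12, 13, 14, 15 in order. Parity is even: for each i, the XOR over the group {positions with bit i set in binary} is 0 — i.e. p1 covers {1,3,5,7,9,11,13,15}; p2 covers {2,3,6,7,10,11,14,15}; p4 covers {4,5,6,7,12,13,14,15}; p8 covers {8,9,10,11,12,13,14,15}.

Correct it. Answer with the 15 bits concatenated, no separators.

100010100001001

s1 (pos 1,3,5,7,9,11,13,15): 1⊕0⊕1⊕1⊕0⊕0⊕0⊕0 = 1
s2 (pos 2,3,6,7,10,11,14,15): 0⊕0⊕0⊕1⊕0⊕0⊕0⊕0 = 1
s4 (pos 4,5,6,7,12,13,14,15): 0⊕1⊕0⊕1⊕1⊕0⊕0⊕0 = 1
s8 (pos 8,9,10,11,12,13,14,15): 0⊕0⊕0⊕0⊕1⊕0⊕0⊕0 = 1
Syndrome s8…s1 = 1111 → error at position 15.
Flip position 15: 100010100001000 → 100010100001001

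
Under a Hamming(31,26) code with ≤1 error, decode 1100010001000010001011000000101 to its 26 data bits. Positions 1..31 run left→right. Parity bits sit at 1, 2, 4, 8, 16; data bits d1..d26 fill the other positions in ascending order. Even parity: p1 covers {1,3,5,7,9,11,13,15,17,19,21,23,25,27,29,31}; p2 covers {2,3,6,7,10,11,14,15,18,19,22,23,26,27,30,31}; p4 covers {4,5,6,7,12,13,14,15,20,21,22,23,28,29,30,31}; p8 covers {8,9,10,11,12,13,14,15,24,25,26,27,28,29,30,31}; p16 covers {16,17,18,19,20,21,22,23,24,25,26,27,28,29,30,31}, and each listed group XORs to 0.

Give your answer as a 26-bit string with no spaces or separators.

s1 (pos 1,3,5,7,9,11,13,15,17,19,21,23,25,27,29,31): 1⊕0⊕0⊕0⊕0⊕0⊕0⊕1⊕0⊕1⊕1⊕0⊕0⊕0⊕1⊕1 = 0
s2 (pos 2,3,6,7,10,11,14,15,18,19,22,23,26,27,30,31): 1⊕0⊕1⊕0⊕1⊕0⊕0⊕1⊕0⊕1⊕1⊕0⊕0⊕0⊕0⊕1 = 1
s4 (pos 4,5,6,7,12,13,14,15,20,21,22,23,28,29,30,31): 0⊕0⊕1⊕0⊕0⊕0⊕0⊕1⊕0⊕1⊕1⊕0⊕0⊕1⊕0⊕1 = 0
s8 (pos 8,9,10,11,12,13,14,15,24,25,26,27,28,29,30,31): 0⊕0⊕1⊕0⊕0⊕0⊕0⊕1⊕0⊕0⊕0⊕0⊕0⊕1⊕0⊕1 = 0
s16 (pos 16,17,18,19,20,21,22,23,24,25,26,27,28,29,30,31): 0⊕0⊕0⊕1⊕0⊕1⊕1⊕0⊕0⊕0⊕0⊕0⊕0⊕1⊕0⊕1 = 1
Syndrome s16…s1 = 10010 → error at position 18.
Flip position 18: 1100010001000010001011000000101 → 1100010001000010011011000000101
Read data bits from positions 3,5,6,7,9,10,11,12,13,14,15,17,18,19,20,21,22,23,24,25,26,27,28,29,30,31: 00100100001011011000000101

00100100001011011000000101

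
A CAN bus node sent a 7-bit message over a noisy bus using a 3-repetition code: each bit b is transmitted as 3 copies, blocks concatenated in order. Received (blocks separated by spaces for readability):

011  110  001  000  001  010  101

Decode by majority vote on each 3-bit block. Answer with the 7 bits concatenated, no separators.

Block 1 (011): 2 ones → 1
Block 2 (110): 2 ones → 1
Block 3 (001): 1 one → 0
Block 4 (000): 0 ones → 0
Block 5 (001): 1 one → 0
Block 6 (010): 1 one → 0
Block 7 (101): 2 ones → 1

1100001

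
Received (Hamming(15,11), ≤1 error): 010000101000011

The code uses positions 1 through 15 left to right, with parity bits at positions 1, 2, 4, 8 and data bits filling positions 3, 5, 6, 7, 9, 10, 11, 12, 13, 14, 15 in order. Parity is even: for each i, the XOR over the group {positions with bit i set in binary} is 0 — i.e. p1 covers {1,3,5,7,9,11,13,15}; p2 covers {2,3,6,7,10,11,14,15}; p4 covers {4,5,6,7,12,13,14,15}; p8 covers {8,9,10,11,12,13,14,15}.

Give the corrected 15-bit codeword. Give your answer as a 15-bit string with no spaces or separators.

s1 (pos 1,3,5,7,9,11,13,15): 0⊕0⊕0⊕1⊕1⊕0⊕0⊕1 = 1
s2 (pos 2,3,6,7,10,11,14,15): 1⊕0⊕0⊕1⊕0⊕0⊕1⊕1 = 0
s4 (pos 4,5,6,7,12,13,14,15): 0⊕0⊕0⊕1⊕0⊕0⊕1⊕1 = 1
s8 (pos 8,9,10,11,12,13,14,15): 0⊕1⊕0⊕0⊕0⊕0⊕1⊕1 = 1
Syndrome s8…s1 = 1101 → error at position 13.
Flip position 13: 010000101000011 → 010000101000111

010000101000111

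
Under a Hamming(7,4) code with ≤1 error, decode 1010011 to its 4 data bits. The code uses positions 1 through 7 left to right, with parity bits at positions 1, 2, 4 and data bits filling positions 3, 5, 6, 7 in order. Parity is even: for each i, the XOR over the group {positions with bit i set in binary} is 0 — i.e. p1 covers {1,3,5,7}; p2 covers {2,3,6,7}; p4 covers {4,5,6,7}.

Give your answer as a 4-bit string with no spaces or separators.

0011

s1 (pos 1,3,5,7): 1⊕1⊕0⊕1 = 1
s2 (pos 2,3,6,7): 0⊕1⊕1⊕1 = 1
s4 (pos 4,5,6,7): 0⊕0⊕1⊕1 = 0
Syndrome s4…s1 = 011 → error at position 3.
Flip position 3: 1010011 → 1000011
Read data bits from positions 3,5,6,7: 0011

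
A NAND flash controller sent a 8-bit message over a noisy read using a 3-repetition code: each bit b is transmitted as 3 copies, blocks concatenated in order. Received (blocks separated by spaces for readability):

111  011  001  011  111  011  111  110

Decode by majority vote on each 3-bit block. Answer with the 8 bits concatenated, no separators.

Block 1 (111): 3 ones → 1
Block 2 (011): 2 ones → 1
Block 3 (001): 1 one → 0
Block 4 (011): 2 ones → 1
Block 5 (111): 3 ones → 1
Block 6 (011): 2 ones → 1
Block 7 (111): 3 ones → 1
Block 8 (110): 2 ones → 1

11011111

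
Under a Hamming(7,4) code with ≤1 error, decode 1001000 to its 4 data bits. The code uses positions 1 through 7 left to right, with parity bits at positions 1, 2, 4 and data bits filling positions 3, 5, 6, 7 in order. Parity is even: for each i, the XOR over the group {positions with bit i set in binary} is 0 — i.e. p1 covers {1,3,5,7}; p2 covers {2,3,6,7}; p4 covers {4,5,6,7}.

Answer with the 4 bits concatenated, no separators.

s1 (pos 1,3,5,7): 1⊕0⊕0⊕0 = 1
s2 (pos 2,3,6,7): 0⊕0⊕0⊕0 = 0
s4 (pos 4,5,6,7): 1⊕0⊕0⊕0 = 1
Syndrome s4…s1 = 101 → error at position 5.
Flip position 5: 1001000 → 1001100
Read data bits from positions 3,5,6,7: 0100

0100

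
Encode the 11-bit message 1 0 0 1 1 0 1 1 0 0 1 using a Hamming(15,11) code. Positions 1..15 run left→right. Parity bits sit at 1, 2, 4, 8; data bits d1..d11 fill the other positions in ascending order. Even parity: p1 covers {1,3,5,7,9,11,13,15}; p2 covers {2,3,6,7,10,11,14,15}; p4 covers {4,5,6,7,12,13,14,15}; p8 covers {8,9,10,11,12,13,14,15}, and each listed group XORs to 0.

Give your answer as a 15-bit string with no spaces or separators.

101100101011001

Place data at non-parity positions: p1 p2 1 p4 0 0 1 p8 1 0 1 1 0 0 1
p1 (pos 1,3,5,7,9,11,13,15): XOR of data positions = 1⊕0⊕1⊕1⊕1⊕0⊕1 = 1
p2 (pos 2,3,6,7,10,11,14,15): XOR of data positions = 1⊕0⊕1⊕0⊕1⊕0⊕1 = 0
p4 (pos 4,5,6,7,12,13,14,15): XOR of data positions = 0⊕0⊕1⊕1⊕0⊕0⊕1 = 1
p8 (pos 8,9,10,11,12,13,14,15): XOR of data positions = 1⊕0⊕1⊕1⊕0⊕0⊕1 = 0
Codeword: 101100101011001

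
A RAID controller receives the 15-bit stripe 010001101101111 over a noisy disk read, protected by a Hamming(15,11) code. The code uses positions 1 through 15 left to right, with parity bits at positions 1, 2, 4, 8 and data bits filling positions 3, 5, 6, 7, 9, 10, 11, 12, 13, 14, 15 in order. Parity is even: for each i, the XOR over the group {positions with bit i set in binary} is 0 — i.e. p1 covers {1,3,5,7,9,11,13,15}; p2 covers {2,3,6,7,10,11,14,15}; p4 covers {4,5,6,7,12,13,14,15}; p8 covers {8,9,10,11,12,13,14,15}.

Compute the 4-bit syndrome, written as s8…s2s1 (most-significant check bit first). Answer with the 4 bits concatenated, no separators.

0000

s1 (pos 1,3,5,7,9,11,13,15): 0⊕0⊕0⊕1⊕1⊕0⊕1⊕1 = 0
s2 (pos 2,3,6,7,10,11,14,15): 1⊕0⊕1⊕1⊕1⊕0⊕1⊕1 = 0
s4 (pos 4,5,6,7,12,13,14,15): 0⊕0⊕1⊕1⊕1⊕1⊕1⊕1 = 0
s8 (pos 8,9,10,11,12,13,14,15): 0⊕1⊕1⊕0⊕1⊕1⊕1⊕1 = 0
Syndrome s8…s1 = 0000 → no error.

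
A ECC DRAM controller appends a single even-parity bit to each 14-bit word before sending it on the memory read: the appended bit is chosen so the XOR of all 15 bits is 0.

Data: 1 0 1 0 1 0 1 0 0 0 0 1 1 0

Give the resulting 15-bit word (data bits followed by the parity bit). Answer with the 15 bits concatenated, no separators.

101010100001100

XOR of the 14 data bits: 1⊕0⊕1⊕0⊕1⊕0⊕1⊕0⊕0⊕0⊕0⊕1⊕1⊕0 = 0
Parity bit = 0 (so all 15 bits XOR to 0).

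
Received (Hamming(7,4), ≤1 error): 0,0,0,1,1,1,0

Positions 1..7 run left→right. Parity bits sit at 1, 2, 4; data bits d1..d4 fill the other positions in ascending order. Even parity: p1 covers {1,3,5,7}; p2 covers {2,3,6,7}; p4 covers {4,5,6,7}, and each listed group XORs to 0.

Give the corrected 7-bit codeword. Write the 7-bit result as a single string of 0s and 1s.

s1 (pos 1,3,5,7): 0⊕0⊕1⊕0 = 1
s2 (pos 2,3,6,7): 0⊕0⊕1⊕0 = 1
s4 (pos 4,5,6,7): 1⊕1⊕1⊕0 = 1
Syndrome s4…s1 = 111 → error at position 7.
Flip position 7: 0001110 → 0001111

0001111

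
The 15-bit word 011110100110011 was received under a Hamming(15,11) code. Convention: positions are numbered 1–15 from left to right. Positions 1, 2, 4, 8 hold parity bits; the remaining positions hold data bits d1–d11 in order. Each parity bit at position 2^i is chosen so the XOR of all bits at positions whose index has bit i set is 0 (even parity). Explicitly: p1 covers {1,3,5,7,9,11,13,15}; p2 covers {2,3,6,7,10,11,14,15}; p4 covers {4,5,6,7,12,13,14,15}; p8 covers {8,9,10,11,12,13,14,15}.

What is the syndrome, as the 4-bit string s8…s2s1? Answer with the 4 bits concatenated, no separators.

0111

s1 (pos 1,3,5,7,9,11,13,15): 0⊕1⊕1⊕1⊕0⊕1⊕0⊕1 = 1
s2 (pos 2,3,6,7,10,11,14,15): 1⊕1⊕0⊕1⊕1⊕1⊕1⊕1 = 1
s4 (pos 4,5,6,7,12,13,14,15): 1⊕1⊕0⊕1⊕0⊕0⊕1⊕1 = 1
s8 (pos 8,9,10,11,12,13,14,15): 0⊕0⊕1⊕1⊕0⊕0⊕1⊕1 = 0
Syndrome s8…s1 = 0111 → error at position 7.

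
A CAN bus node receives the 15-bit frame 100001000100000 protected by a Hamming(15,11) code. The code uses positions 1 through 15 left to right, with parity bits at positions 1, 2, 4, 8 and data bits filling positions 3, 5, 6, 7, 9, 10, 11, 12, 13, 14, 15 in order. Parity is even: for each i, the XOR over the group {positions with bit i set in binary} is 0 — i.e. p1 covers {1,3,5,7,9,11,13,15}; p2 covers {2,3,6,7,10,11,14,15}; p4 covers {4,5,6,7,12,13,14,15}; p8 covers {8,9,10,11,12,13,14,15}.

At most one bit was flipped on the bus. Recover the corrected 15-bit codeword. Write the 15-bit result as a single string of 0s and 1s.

s1 (pos 1,3,5,7,9,11,13,15): 1⊕0⊕0⊕0⊕0⊕0⊕0⊕0 = 1
s2 (pos 2,3,6,7,10,11,14,15): 0⊕0⊕1⊕0⊕1⊕0⊕0⊕0 = 0
s4 (pos 4,5,6,7,12,13,14,15): 0⊕0⊕1⊕0⊕0⊕0⊕0⊕0 = 1
s8 (pos 8,9,10,11,12,13,14,15): 0⊕0⊕1⊕0⊕0⊕0⊕0⊕0 = 1
Syndrome s8…s1 = 1101 → error at position 13.
Flip position 13: 100001000100000 → 100001000100100

100001000100100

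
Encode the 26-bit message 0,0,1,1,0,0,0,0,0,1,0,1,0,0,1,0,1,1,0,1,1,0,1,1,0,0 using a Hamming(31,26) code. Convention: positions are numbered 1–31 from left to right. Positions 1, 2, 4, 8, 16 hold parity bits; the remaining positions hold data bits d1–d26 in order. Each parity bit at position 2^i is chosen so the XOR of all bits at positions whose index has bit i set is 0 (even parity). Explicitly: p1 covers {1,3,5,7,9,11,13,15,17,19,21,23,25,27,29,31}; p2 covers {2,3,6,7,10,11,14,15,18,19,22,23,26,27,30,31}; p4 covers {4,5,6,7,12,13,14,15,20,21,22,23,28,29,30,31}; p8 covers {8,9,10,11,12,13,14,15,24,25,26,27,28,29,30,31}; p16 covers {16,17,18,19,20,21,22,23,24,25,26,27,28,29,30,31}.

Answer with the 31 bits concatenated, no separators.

Place data at non-parity positions: p1 p2 0 p4 0 1 1 p8 0 0 0 0 0 1 0 p16 1 0 0 1 0 1 1 0 1 1 0 1 1 0 0
p1 (pos 1,3,5,7,9,11,13,15,17,19,21,23,25,27,29,31): XOR of data positions = 0⊕0⊕1⊕0⊕0⊕0⊕0⊕1⊕0⊕0⊕1⊕1⊕0⊕1⊕0 = 1
p2 (pos 2,3,6,7,10,11,14,15,18,19,22,23,26,27,30,31): XOR of data positions = 0⊕1⊕1⊕0⊕0⊕1⊕0⊕0⊕0⊕1⊕1⊕1⊕0⊕0⊕0 = 0
p4 (pos 4,5,6,7,12,13,14,15,20,21,22,23,28,29,30,31): XOR of data positions = 0⊕1⊕1⊕0⊕0⊕1⊕0⊕1⊕0⊕1⊕1⊕1⊕1⊕0⊕0 = 0
p8 (pos 8,9,10,11,12,13,14,15,24,25,26,27,28,29,30,31): XOR of data positions = 0⊕0⊕0⊕0⊕0⊕1⊕0⊕0⊕1⊕1⊕0⊕1⊕1⊕0⊕0 = 1
p16 (pos 16,17,18,19,20,21,22,23,24,25,26,27,28,29,30,31): XOR of data positions = 1⊕0⊕0⊕1⊕0⊕1⊕1⊕0⊕1⊕1⊕0⊕1⊕1⊕0⊕0 = 0
Codeword: 1000011100000100100101101101100

1000011100000100100101101101100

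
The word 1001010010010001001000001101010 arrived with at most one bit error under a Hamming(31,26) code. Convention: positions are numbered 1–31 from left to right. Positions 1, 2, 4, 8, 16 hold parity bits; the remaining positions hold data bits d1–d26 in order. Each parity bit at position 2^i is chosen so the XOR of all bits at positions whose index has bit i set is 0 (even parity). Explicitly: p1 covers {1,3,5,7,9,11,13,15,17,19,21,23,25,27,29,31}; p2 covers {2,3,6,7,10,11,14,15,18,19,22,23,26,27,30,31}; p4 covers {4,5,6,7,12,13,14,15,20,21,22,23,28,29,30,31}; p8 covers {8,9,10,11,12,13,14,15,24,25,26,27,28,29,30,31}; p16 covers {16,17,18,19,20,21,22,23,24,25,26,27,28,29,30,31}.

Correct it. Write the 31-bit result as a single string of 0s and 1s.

s1 (pos 1,3,5,7,9,11,13,15,17,19,21,23,25,27,29,31): 1⊕0⊕0⊕0⊕1⊕0⊕0⊕0⊕0⊕1⊕0⊕0⊕1⊕0⊕0⊕0 = 0
s2 (pos 2,3,6,7,10,11,14,15,18,19,22,23,26,27,30,31): 0⊕0⊕1⊕0⊕0⊕0⊕0⊕0⊕0⊕1⊕0⊕0⊕1⊕0⊕1⊕0 = 0
s4 (pos 4,5,6,7,12,13,14,15,20,21,22,23,28,29,30,31): 1⊕0⊕1⊕0⊕1⊕0⊕0⊕0⊕0⊕0⊕0⊕0⊕1⊕0⊕1⊕0 = 1
s8 (pos 8,9,10,11,12,13,14,15,24,25,26,27,28,29,30,31): 0⊕1⊕0⊕0⊕1⊕0⊕0⊕0⊕0⊕1⊕1⊕0⊕1⊕0⊕1⊕0 = 0
s16 (pos 16,17,18,19,20,21,22,23,24,25,26,27,28,29,30,31): 1⊕0⊕0⊕1⊕0⊕0⊕0⊕0⊕0⊕1⊕1⊕0⊕1⊕0⊕1⊕0 = 0
Syndrome s16…s1 = 00100 → error at position 4.
Flip position 4: 1001010010010001001000001101010 → 1000010010010001001000001101010

1000010010010001001000001101010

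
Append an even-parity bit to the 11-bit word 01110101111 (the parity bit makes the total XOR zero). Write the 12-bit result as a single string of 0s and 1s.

XOR of the 11 data bits: 0⊕1⊕1⊕1⊕0⊕1⊕0⊕1⊕1⊕1⊕1 = 0
Parity bit = 0 (so all 12 bits XOR to 0).

011101011110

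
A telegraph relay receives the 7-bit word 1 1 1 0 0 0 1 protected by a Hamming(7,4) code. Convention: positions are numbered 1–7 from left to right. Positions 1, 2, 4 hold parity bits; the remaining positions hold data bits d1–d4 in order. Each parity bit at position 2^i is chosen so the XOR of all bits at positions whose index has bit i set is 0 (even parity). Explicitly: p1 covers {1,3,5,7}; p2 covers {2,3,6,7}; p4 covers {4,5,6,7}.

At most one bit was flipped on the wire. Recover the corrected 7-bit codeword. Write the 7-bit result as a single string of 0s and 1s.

1110000

s1 (pos 1,3,5,7): 1⊕1⊕0⊕1 = 1
s2 (pos 2,3,6,7): 1⊕1⊕0⊕1 = 1
s4 (pos 4,5,6,7): 0⊕0⊕0⊕1 = 1
Syndrome s4…s1 = 111 → error at position 7.
Flip position 7: 1110001 → 1110000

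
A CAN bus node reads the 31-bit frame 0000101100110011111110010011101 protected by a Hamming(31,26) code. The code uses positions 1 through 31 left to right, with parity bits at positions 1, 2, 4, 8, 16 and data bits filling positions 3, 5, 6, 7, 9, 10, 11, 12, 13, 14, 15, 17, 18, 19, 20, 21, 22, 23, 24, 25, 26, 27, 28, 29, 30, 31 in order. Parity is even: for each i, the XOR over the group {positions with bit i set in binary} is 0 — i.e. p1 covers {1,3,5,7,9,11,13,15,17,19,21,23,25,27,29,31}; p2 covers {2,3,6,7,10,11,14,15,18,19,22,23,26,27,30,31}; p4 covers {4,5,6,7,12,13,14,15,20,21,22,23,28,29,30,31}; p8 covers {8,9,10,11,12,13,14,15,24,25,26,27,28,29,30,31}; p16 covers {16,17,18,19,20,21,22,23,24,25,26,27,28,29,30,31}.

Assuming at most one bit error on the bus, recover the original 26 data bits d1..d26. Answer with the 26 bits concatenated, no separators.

s1 (pos 1,3,5,7,9,11,13,15,17,19,21,23,25,27,29,31): 0⊕0⊕1⊕1⊕0⊕1⊕0⊕1⊕1⊕1⊕1⊕0⊕0⊕1⊕1⊕1 = 0
s2 (pos 2,3,6,7,10,11,14,15,18,19,22,23,26,27,30,31): 0⊕0⊕0⊕1⊕0⊕1⊕0⊕1⊕1⊕1⊕0⊕0⊕0⊕1⊕0⊕1 = 1
s4 (pos 4,5,6,7,12,13,14,15,20,21,22,23,28,29,30,31): 0⊕1⊕0⊕1⊕1⊕0⊕0⊕1⊕1⊕1⊕0⊕0⊕1⊕1⊕0⊕1 = 1
s8 (pos 8,9,10,11,12,13,14,15,24,25,26,27,28,29,30,31): 1⊕0⊕0⊕1⊕1⊕0⊕0⊕1⊕1⊕0⊕0⊕1⊕1⊕1⊕0⊕1 = 1
s16 (pos 16,17,18,19,20,21,22,23,24,25,26,27,28,29,30,31): 1⊕1⊕1⊕1⊕1⊕1⊕0⊕0⊕1⊕0⊕0⊕1⊕1⊕1⊕0⊕1 = 1
Syndrome s16…s1 = 11110 → error at position 30.
Flip position 30: 0000101100110011111110010011101 → 0000101100110011111110010011111
Read data bits from positions 3,5,6,7,9,10,11,12,13,14,15,17,18,19,20,21,22,23,24,25,26,27,28,29,30,31: 01010011001111110010011111

01010011001111110010011111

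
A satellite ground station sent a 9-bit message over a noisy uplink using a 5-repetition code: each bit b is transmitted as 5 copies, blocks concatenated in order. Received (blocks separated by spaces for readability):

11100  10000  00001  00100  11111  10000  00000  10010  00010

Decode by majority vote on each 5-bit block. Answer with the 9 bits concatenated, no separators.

Block 1 (11100): 3 ones → 1
Block 2 (10000): 1 one → 0
Block 3 (00001): 1 one → 0
Block 4 (00100): 1 one → 0
Block 5 (11111): 5 ones → 1
Block 6 (10000): 1 one → 0
Block 7 (00000): 0 ones → 0
Block 8 (10010): 2 ones → 0
Block 9 (00010): 1 one → 0

100010000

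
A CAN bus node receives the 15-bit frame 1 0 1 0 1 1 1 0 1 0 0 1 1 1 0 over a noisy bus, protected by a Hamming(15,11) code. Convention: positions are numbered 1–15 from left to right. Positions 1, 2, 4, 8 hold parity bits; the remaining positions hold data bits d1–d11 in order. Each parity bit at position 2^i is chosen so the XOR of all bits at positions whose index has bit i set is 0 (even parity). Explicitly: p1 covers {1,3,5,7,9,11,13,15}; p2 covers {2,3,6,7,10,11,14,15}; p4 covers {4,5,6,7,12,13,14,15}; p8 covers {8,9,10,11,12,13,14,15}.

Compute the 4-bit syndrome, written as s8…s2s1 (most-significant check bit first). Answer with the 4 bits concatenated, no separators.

s1 (pos 1,3,5,7,9,11,13,15): 1⊕1⊕1⊕1⊕1⊕0⊕1⊕0 = 0
s2 (pos 2,3,6,7,10,11,14,15): 0⊕1⊕1⊕1⊕0⊕0⊕1⊕0 = 0
s4 (pos 4,5,6,7,12,13,14,15): 0⊕1⊕1⊕1⊕1⊕1⊕1⊕0 = 0
s8 (pos 8,9,10,11,12,13,14,15): 0⊕1⊕0⊕0⊕1⊕1⊕1⊕0 = 0
Syndrome s8…s1 = 0000 → no error.

0000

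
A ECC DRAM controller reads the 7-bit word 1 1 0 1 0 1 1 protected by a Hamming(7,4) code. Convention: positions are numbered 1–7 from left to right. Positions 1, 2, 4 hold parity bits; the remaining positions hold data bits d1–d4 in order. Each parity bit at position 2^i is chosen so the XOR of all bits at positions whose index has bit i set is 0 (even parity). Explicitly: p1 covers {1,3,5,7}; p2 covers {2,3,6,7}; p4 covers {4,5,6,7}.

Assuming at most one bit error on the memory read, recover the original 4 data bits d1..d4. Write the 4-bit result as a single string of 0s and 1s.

s1 (pos 1,3,5,7): 1⊕0⊕0⊕1 = 0
s2 (pos 2,3,6,7): 1⊕0⊕1⊕1 = 1
s4 (pos 4,5,6,7): 1⊕0⊕1⊕1 = 1
Syndrome s4…s1 = 110 → error at position 6.
Flip position 6: 1101011 → 1101001
Read data bits from positions 3,5,6,7: 0001

0001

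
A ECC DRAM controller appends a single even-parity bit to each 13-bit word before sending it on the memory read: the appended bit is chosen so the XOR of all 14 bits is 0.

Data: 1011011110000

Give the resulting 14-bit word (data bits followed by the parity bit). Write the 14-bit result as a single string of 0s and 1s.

10110111100001

XOR of the 13 data bits: 1⊕0⊕1⊕1⊕0⊕1⊕1⊕1⊕1⊕0⊕0⊕0⊕0 = 1
Parity bit = 1 (so all 14 bits XOR to 0).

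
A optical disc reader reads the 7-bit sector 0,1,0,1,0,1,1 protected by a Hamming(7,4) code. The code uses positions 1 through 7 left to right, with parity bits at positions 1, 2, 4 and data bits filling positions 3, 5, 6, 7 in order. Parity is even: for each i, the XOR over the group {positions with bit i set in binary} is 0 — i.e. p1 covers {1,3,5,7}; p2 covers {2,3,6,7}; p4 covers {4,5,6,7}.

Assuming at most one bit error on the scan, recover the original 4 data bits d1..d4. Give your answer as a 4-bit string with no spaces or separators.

s1 (pos 1,3,5,7): 0⊕0⊕0⊕1 = 1
s2 (pos 2,3,6,7): 1⊕0⊕1⊕1 = 1
s4 (pos 4,5,6,7): 1⊕0⊕1⊕1 = 1
Syndrome s4…s1 = 111 → error at position 7.
Flip position 7: 0101011 → 0101010
Read data bits from positions 3,5,6,7: 0010

0010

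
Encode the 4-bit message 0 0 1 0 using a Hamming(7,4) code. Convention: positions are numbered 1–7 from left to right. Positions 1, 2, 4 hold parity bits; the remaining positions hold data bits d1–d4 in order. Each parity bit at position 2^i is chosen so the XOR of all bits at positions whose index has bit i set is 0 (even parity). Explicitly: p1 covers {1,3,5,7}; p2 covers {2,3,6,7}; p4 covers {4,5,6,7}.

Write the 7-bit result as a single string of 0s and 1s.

Place data at non-parity positions: p1 p2 0 p4 0 1 0
p1 (pos 1,3,5,7): XOR of data positions = 0⊕0⊕0 = 0
p2 (pos 2,3,6,7): XOR of data positions = 0⊕1⊕0 = 1
p4 (pos 4,5,6,7): XOR of data positions = 0⊕1⊕0 = 1
Codeword: 0101010

0101010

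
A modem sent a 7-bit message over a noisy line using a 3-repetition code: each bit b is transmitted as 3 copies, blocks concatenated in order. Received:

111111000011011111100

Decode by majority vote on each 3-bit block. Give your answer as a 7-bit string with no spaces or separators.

1101110

Block 1 (111): 3 ones → 1
Block 2 (111): 3 ones → 1
Block 3 (000): 0 ones → 0
Block 4 (011): 2 ones → 1
Block 5 (011): 2 ones → 1
Block 6 (111): 3 ones → 1
Block 7 (100): 1 one → 0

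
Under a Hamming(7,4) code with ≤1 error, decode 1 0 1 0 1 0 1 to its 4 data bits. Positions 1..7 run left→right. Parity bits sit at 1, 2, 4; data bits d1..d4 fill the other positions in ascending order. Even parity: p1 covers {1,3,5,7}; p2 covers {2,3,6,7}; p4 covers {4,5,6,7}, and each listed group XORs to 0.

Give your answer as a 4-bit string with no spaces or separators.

s1 (pos 1,3,5,7): 1⊕1⊕1⊕1 = 0
s2 (pos 2,3,6,7): 0⊕1⊕0⊕1 = 0
s4 (pos 4,5,6,7): 0⊕1⊕0⊕1 = 0
Syndrome s4…s1 = 000 → no error.
Read data bits from positions 3,5,6,7: 1101

1101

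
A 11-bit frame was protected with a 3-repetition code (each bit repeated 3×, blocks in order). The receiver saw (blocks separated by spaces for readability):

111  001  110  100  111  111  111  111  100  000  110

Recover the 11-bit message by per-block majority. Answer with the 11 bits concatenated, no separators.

10101111001

Block 1 (111): 3 ones → 1
Block 2 (001): 1 one → 0
Block 3 (110): 2 ones → 1
Block 4 (100): 1 one → 0
Block 5 (111): 3 ones → 1
Block 6 (111): 3 ones → 1
Block 7 (111): 3 ones → 1
Block 8 (111): 3 ones → 1
Block 9 (100): 1 one → 0
Block 10 (000): 0 ones → 0
Block 11 (110): 2 ones → 1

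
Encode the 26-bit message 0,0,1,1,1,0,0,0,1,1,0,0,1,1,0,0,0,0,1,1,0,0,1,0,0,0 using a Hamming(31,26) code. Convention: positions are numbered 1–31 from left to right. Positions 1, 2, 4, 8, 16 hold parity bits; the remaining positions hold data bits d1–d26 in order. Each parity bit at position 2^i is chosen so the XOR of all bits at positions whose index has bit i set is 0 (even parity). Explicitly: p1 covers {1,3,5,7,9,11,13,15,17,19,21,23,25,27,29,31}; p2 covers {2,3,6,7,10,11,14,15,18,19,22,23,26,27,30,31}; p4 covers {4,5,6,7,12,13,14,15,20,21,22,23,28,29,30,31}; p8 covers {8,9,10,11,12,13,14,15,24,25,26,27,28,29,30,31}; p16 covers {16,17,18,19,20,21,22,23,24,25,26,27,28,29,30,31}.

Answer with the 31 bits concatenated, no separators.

1101011010001101011000011001000

Place data at non-parity positions: p1 p2 0 p4 0 1 1 p8 1 0 0 0 1 1 0 p16 0 1 1 0 0 0 0 1 1 0 0 1 0 0 0
p1 (pos 1,3,5,7,9,11,13,15,17,19,21,23,25,27,29,31): XOR of data positions = 0⊕0⊕1⊕1⊕0⊕1⊕0⊕0⊕1⊕0⊕0⊕1⊕0⊕0⊕0 = 1
p2 (pos 2,3,6,7,10,11,14,15,18,19,22,23,26,27,30,31): XOR of data positions = 0⊕1⊕1⊕0⊕0⊕1⊕0⊕1⊕1⊕0⊕0⊕0⊕0⊕0⊕0 = 1
p4 (pos 4,5,6,7,12,13,14,15,20,21,22,23,28,29,30,31): XOR of data positions = 0⊕1⊕1⊕0⊕1⊕1⊕0⊕0⊕0⊕0⊕0⊕1⊕0⊕0⊕0 = 1
p8 (pos 8,9,10,11,12,13,14,15,24,25,26,27,28,29,30,31): XOR of data positions = 1⊕0⊕0⊕0⊕1⊕1⊕0⊕1⊕1⊕0⊕0⊕1⊕0⊕0⊕0 = 0
p16 (pos 16,17,18,19,20,21,22,23,24,25,26,27,28,29,30,31): XOR of data positions = 0⊕1⊕1⊕0⊕0⊕0⊕0⊕1⊕1⊕0⊕0⊕1⊕0⊕0⊕0 = 1
Codeword: 1101011010001101011000011001000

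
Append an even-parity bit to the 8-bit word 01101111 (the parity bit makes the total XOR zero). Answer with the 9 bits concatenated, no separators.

XOR of the 8 data bits: 0⊕1⊕1⊕0⊕1⊕1⊕1⊕1 = 0
Parity bit = 0 (so all 9 bits XOR to 0).

011011110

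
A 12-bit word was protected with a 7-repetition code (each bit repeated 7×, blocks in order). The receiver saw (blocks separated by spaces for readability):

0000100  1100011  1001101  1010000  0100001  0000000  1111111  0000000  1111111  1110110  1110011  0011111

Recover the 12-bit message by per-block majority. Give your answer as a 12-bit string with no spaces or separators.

011000101111

Block 1 (0000100): 1 one → 0
Block 2 (1100011): 4 ones → 1
Block 3 (1001101): 4 ones → 1
Block 4 (1010000): 2 ones → 0
Block 5 (0100001): 2 ones → 0
Block 6 (0000000): 0 ones → 0
Block 7 (1111111): 7 ones → 1
Block 8 (0000000): 0 ones → 0
Block 9 (1111111): 7 ones → 1
Block 10 (1110110): 5 ones → 1
Block 11 (1110011): 5 ones → 1
Block 12 (0011111): 5 ones → 1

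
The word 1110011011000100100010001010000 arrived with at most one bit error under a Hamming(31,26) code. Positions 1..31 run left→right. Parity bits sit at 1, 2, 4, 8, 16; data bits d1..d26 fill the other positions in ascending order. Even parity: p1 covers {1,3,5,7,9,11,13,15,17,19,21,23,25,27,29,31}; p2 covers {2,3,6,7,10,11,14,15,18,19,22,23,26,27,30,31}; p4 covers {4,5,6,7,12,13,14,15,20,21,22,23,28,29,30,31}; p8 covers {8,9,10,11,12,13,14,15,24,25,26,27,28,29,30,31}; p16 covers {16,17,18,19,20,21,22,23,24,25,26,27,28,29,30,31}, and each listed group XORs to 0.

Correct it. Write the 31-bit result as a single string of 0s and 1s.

s1 (pos 1,3,5,7,9,11,13,15,17,19,21,23,25,27,29,31): 1⊕1⊕0⊕1⊕1⊕0⊕0⊕0⊕1⊕0⊕1⊕0⊕1⊕1⊕0⊕0 = 0
s2 (pos 2,3,6,7,10,11,14,15,18,19,22,23,26,27,30,31): 1⊕1⊕1⊕1⊕1⊕0⊕1⊕0⊕0⊕0⊕0⊕0⊕0⊕1⊕0⊕0 = 1
s4 (pos 4,5,6,7,12,13,14,15,20,21,22,23,28,29,30,31): 0⊕0⊕1⊕1⊕0⊕0⊕1⊕0⊕0⊕1⊕0⊕0⊕0⊕0⊕0⊕0 = 0
s8 (pos 8,9,10,11,12,13,14,15,24,25,26,27,28,29,30,31): 0⊕1⊕1⊕0⊕0⊕0⊕1⊕0⊕0⊕1⊕0⊕1⊕0⊕0⊕0⊕0 = 1
s16 (pos 16,17,18,19,20,21,22,23,24,25,26,27,28,29,30,31): 0⊕1⊕0⊕0⊕0⊕1⊕0⊕0⊕0⊕1⊕0⊕1⊕0⊕0⊕0⊕0 = 0
Syndrome s16…s1 = 01010 → error at position 10.
Flip position 10: 1110011011000100100010001010000 → 1110011010000100100010001010000

1110011010000100100010001010000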